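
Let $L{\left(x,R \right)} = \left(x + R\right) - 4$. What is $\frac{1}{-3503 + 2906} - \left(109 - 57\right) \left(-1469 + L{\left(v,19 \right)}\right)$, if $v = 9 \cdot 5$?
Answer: $\frac{43740995}{597} \approx 73268.0$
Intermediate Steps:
$v = 45$
$L{\left(x,R \right)} = -4 + R + x$ ($L{\left(x,R \right)} = \left(R + x\right) - 4 = -4 + R + x$)
$\frac{1}{-3503 + 2906} - \left(109 - 57\right) \left(-1469 + L{\left(v,19 \right)}\right) = \frac{1}{-3503 + 2906} - \left(109 - 57\right) \left(-1469 + \left(-4 + 19 + 45\right)\right) = \frac{1}{-597} - 52 \left(-1469 + 60\right) = - \frac{1}{597} - 52 \left(-1409\right) = - \frac{1}{597} - -73268 = - \frac{1}{597} + 73268 = \frac{43740995}{597}$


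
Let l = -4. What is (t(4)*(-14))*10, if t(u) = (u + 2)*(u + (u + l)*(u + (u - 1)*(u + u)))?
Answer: -3360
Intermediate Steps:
t(u) = (2 + u)*(u + (-4 + u)*(u + 2*u*(-1 + u))) (t(u) = (u + 2)*(u + (u - 4)*(u + (u - 1)*(u + u))) = (2 + u)*(u + (-4 + u)*(u + (-1 + u)*(2*u))) = (2 + u)*(u + (-4 + u)*(u + 2*u*(-1 + u))))
(t(4)*(-14))*10 = ((4*(10 - 13*4 - 5*4² + 2*4³))*(-14))*10 = ((4*(10 - 52 - 5*16 + 2*64))*(-14))*10 = ((4*(10 - 52 - 80 + 128))*(-14))*10 = ((4*6)*(-14))*10 = (24*(-14))*10 = -336*10 = -3360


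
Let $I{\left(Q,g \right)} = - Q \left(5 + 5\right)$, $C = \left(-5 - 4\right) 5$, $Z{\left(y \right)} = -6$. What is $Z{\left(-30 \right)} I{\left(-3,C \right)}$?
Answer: $-180$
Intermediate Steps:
$C = -45$ ($C = \left(-9\right) 5 = -45$)
$I{\left(Q,g \right)} = - 10 Q$ ($I{\left(Q,g \right)} = - Q 10 = - 10 Q$)
$Z{\left(-30 \right)} I{\left(-3,C \right)} = - 6 \left(\left(-10\right) \left(-3\right)\right) = \left(-6\right) 30 = -180$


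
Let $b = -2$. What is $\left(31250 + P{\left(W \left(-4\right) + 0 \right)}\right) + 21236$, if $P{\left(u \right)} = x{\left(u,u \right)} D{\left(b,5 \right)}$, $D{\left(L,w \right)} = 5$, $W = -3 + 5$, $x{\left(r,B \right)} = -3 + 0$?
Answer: $52471$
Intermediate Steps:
$x{\left(r,B \right)} = -3$
$W = 2$
$P{\left(u \right)} = -15$ ($P{\left(u \right)} = \left(-3\right) 5 = -15$)
$\left(31250 + P{\left(W \left(-4\right) + 0 \right)}\right) + 21236 = \left(31250 - 15\right) + 21236 = 31235 + 21236 = 52471$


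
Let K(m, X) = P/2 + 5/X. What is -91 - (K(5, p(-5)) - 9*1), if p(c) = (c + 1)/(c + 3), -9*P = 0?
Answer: -169/2 ≈ -84.500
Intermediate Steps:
P = 0 (P = -1/9*0 = 0)
p(c) = (1 + c)/(3 + c)
K(m, X) = 5/X (K(m, X) = 0/2 + 5/X = 0*(1/2) + 5/X = 0 + 5/X = 5/X)
-91 - (K(5, p(-5)) - 9*1) = -91 - (5/(((1 - 5)/(3 - 5))) - 9*1) = -91 - (5/((-4/(-2))) - 9) = -91 - (5/((-1/2*(-4))) - 9) = -91 - (5/2 - 9) = -91 - 1*(-13/2) = -91 + 13/2 = -169/2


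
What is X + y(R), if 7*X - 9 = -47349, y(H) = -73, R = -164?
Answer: -47851/7 ≈ -6835.9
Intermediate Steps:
X = -47340/7 (X = 9/7 + (1/7)*(-47349) = 9/7 - 47349/7 = -47340/7 ≈ -6762.9)
X + y(R) = -47340/7 - 73 = -47851/7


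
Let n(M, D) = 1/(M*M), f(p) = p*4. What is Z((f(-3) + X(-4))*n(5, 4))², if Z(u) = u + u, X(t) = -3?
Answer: 36/25 ≈ 1.4400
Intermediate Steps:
f(p) = 4*p
n(M, D) = M⁻² (n(M, D) = 1/(M²) = M⁻²)
Z(u) = 2*u
Z((f(-3) + X(-4))*n(5, 4))² = (2*((4*(-3) - 3)/5²))² = (2*((-12 - 3)*(1/25)))² = (2*(-15*1/25))² = (2*(-⅗))² = (-6/5)² = 36/25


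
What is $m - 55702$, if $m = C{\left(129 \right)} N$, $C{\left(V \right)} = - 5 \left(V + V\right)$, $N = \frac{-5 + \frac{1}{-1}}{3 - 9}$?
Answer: $-56992$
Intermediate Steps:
$N = 1$ ($N = \frac{-5 - 1}{-6} = \left(-6\right) \left(- \frac{1}{6}\right) = 1$)
$C{\left(V \right)} = - 10 V$ ($C{\left(V \right)} = - 5 \cdot 2 V = - 10 V$)
$m = -1290$ ($m = \left(-10\right) 129 \cdot 1 = \left(-1290\right) 1 = -1290$)
$m - 55702 = -1290 - 55702 = -56992$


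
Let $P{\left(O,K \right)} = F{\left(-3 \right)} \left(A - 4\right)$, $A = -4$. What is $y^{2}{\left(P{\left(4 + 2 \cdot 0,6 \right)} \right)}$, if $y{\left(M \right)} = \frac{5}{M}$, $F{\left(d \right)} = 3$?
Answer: $\frac{25}{576} \approx 0.043403$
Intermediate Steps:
$P{\left(O,K \right)} = -24$ ($P{\left(O,K \right)} = 3 \left(-4 - 4\right) = 3 \left(-8\right) = -24$)
$y^{2}{\left(P{\left(4 + 2 \cdot 0,6 \right)} \right)} = \left(\frac{5}{-24}\right)^{2} = \left(5 \left(- \frac{1}{24}\right)\right)^{2} = \left(- \frac{5}{24}\right)^{2} = \frac{25}{576}$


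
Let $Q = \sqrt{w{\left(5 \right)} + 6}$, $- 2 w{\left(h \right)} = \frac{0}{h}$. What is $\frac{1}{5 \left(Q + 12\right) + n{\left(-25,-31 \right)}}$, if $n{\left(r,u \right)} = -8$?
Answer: $\frac{26}{1277} - \frac{5 \sqrt{6}}{2554} \approx 0.015565$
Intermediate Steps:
$w{\left(h \right)} = 0$ ($w{\left(h \right)} = - \frac{0 \frac{1}{h}}{2} = \left(- \frac{1}{2}\right) 0 = 0$)
$Q = \sqrt{6}$ ($Q = \sqrt{0 + 6} = \sqrt{6} \approx 2.4495$)
$\frac{1}{5 \left(Q + 12\right) + n{\left(-25,-31 \right)}} = \frac{1}{5 \left(\sqrt{6} + 12\right) - 8} = \frac{1}{5 \left(12 + \sqrt{6}\right) - 8} = \frac{1}{\left(60 + 5 \sqrt{6}\right) - 8} = \frac{1}{52 + 5 \sqrt{6}}$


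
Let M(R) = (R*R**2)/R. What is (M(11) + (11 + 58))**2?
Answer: 36100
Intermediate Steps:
M(R) = R**2 (M(R) = R**3/R = R**2)
(M(11) + (11 + 58))**2 = (11**2 + (11 + 58))**2 = (121 + 69)**2 = 190**2 = 36100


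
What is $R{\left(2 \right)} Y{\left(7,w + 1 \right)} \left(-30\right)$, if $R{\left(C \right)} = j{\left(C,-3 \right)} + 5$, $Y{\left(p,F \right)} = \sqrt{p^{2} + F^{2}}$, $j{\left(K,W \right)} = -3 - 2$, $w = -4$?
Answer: $0$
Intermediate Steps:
$j{\left(K,W \right)} = -5$
$Y{\left(p,F \right)} = \sqrt{F^{2} + p^{2}}$
$R{\left(C \right)} = 0$ ($R{\left(C \right)} = -5 + 5 = 0$)
$R{\left(2 \right)} Y{\left(7,w + 1 \right)} \left(-30\right) = 0 \sqrt{\left(-4 + 1\right)^{2} + 7^{2}} \left(-30\right) = 0 \sqrt{\left(-3\right)^{2} + 49} \left(-30\right) = 0 \sqrt{9 + 49} \left(-30\right) = 0 \sqrt{58} \left(-30\right) = 0 \left(-30\right) = 0$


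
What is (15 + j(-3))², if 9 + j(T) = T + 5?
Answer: 64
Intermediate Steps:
j(T) = -4 + T (j(T) = -9 + (T + 5) = -9 + (5 + T) = -4 + T)
(15 + j(-3))² = (15 + (-4 - 3))² = (15 - 7)² = 8² = 64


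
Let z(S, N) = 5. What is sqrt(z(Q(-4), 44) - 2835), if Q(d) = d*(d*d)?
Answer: I*sqrt(2830) ≈ 53.198*I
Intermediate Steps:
Q(d) = d**3 (Q(d) = d*d**2 = d**3)
sqrt(z(Q(-4), 44) - 2835) = sqrt(5 - 2835) = sqrt(-2830) = I*sqrt(2830)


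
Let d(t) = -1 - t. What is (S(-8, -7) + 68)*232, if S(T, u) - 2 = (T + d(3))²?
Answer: 49648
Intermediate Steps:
S(T, u) = 2 + (-4 + T)² (S(T, u) = 2 + (T + (-1 - 1*3))² = 2 + (T + (-1 - 3))² = 2 + (T - 4)² = 2 + (-4 + T)²)
(S(-8, -7) + 68)*232 = ((2 + (-4 - 8)²) + 68)*232 = ((2 + (-12)²) + 68)*232 = ((2 + 144) + 68)*232 = (146 + 68)*232 = 214*232 = 49648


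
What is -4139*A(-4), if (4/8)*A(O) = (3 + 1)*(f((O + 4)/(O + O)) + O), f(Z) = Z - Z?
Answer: 132448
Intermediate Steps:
f(Z) = 0
A(O) = 8*O (A(O) = 2*((3 + 1)*(0 + O)) = 2*(4*O) = 8*O)
-4139*A(-4) = -33112*(-4) = -4139*(-32) = 132448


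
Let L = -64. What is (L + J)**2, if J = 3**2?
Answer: 3025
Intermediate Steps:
J = 9
(L + J)**2 = (-64 + 9)**2 = (-55)**2 = 3025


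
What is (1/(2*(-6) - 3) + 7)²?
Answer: 10816/225 ≈ 48.071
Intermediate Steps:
(1/(2*(-6) - 3) + 7)² = (1/(-12 - 3) + 7)² = (1/(-15) + 7)² = (-1/15 + 7)² = (104/15)² = 10816/225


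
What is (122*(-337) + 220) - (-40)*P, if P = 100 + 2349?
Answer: 57066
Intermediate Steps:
P = 2449
(122*(-337) + 220) - (-40)*P = (122*(-337) + 220) - (-40)*2449 = (-41114 + 220) - 1*(-97960) = -40894 + 97960 = 57066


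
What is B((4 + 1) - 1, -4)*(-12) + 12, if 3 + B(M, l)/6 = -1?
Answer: 300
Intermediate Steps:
B(M, l) = -24 (B(M, l) = -18 + 6*(-1) = -18 - 6 = -24)
B((4 + 1) - 1, -4)*(-12) + 12 = -24*(-12) + 12 = 288 + 12 = 300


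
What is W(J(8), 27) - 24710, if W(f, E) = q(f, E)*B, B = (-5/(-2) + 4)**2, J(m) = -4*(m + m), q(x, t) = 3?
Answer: -98333/4 ≈ -24583.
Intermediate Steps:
J(m) = -8*m
B = 169/4 (B = (-5*(-1/2) + 4)**2 = (5/2 + 4)**2 = (13/2)**2 = 169/4 ≈ 42.250)
W(f, E) = 507/4 (W(f, E) = 3*(169/4) = 507/4)
W(J(8), 27) - 24710 = 507/4 - 24710 = -98333/4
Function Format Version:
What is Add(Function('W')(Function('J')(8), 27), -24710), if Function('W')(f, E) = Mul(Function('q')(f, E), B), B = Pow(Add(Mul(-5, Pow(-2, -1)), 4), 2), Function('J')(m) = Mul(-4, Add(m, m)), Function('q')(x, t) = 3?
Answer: Rational(-98333, 4) ≈ -24583.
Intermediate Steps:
Function('J')(m) = Mul(-8, m) (Function('J')(m) = Mul(-4, Mul(2, m)) = Mul(-8, m))
B = Rational(169, 4) (B = Pow(Add(Mul(-5, Rational(-1, 2)), 4), 2) = Pow(Add(Rational(5, 2), 4), 2) = Pow(Rational(13, 2), 2) = Rational(169, 4) ≈ 42.250)
Function('W')(f, E) = Rational(507, 4) (Function('W')(f, E) = Mul(3, Rational(169, 4)) = Rational(507, 4))
Add(Function('W')(Function('J')(8), 27), -24710) = Add(Rational(507, 4), -24710) = Rational(-98333, 4)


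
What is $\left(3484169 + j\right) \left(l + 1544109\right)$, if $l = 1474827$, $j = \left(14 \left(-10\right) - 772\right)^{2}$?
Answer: $13029465128568$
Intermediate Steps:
$j = 831744$ ($j = \left(-140 - 772\right)^{2} = \left(-912\right)^{2} = 831744$)
$\left(3484169 + j\right) \left(l + 1544109\right) = \left(3484169 + 831744\right) \left(1474827 + 1544109\right) = 4315913 \cdot 3018936 = 13029465128568$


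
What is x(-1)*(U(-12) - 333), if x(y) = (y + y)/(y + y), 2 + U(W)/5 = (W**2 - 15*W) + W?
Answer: 1217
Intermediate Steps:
U(W) = -10 - 70*W + 5*W**2 (U(W) = -10 + 5*((W**2 - 15*W) + W) = -10 + 5*(W**2 - 14*W) = -10 + (-70*W + 5*W**2) = -10 - 70*W + 5*W**2)
x(y) = 1 (x(y) = (2*y)/((2*y)) = (2*y)*(1/(2*y)) = 1)
x(-1)*(U(-12) - 333) = 1*((-10 - 70*(-12) + 5*(-12)**2) - 333) = 1*((-10 + 840 + 5*144) - 333) = 1*((-10 + 840 + 720) - 333) = 1*(1550 - 333) = 1*1217 = 1217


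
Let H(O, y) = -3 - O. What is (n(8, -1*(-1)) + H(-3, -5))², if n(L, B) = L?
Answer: 64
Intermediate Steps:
(n(8, -1*(-1)) + H(-3, -5))² = (8 + (-3 - 1*(-3)))² = (8 + (-3 + 3))² = (8 + 0)² = 8² = 64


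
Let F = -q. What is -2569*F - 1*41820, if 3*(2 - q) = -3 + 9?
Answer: -41820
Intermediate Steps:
q = 0 (q = 2 - (-3 + 9)/3 = 2 - ⅓*6 = 2 - 2 = 0)
F = 0 (F = -1*0 = 0)
-2569*F - 1*41820 = -2569*0 - 1*41820 = 0 - 41820 = -41820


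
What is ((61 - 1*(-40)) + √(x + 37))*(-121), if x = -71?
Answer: -12221 - 121*I*√34 ≈ -12221.0 - 705.54*I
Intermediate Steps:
((61 - 1*(-40)) + √(x + 37))*(-121) = ((61 - 1*(-40)) + √(-71 + 37))*(-121) = ((61 + 40) + √(-34))*(-121) = (101 + I*√34)*(-121) = -12221 - 121*I*√34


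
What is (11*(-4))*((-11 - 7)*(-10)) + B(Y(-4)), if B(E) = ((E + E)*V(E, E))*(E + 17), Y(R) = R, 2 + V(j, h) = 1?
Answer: -7816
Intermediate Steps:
V(j, h) = -1 (V(j, h) = -2 + 1 = -1)
B(E) = -2*E*(17 + E) (B(E) = ((E + E)*(-1))*(E + 17) = ((2*E)*(-1))*(17 + E) = (-2*E)*(17 + E) = -2*E*(17 + E))
(11*(-4))*((-11 - 7)*(-10)) + B(Y(-4)) = (11*(-4))*((-11 - 7)*(-10)) - 2*(-4)*(17 - 4) = -(-792)*(-10) - 2*(-4)*13 = -44*180 + 104 = -7920 + 104 = -7816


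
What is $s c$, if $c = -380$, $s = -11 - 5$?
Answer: $6080$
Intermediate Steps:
$s = -16$ ($s = -11 - 5 = -16$)
$s c = \left(-16\right) \left(-380\right) = 6080$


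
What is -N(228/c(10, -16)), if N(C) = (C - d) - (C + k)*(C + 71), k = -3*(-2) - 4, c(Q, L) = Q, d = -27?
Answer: 56911/25 ≈ 2276.4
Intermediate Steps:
k = 2 (k = 6 - 4 = 2)
N(C) = 27 + C - (2 + C)*(71 + C) (N(C) = (C - 1*(-27)) - (C + 2)*(C + 71) = (C + 27) - (2 + C)*(71 + C) = (27 + C) - (2 + C)*(71 + C) = 27 + C - (2 + C)*(71 + C))
-N(228/c(10, -16)) = -(-115 - (228/10)**2 - 16416/10) = -(-115 - (228*(1/10))**2 - 16416/10) = -(-115 - (114/5)**2 - 72*114/5) = -(-115 - 1*12996/25 - 8208/5) = -(-115 - 12996/25 - 8208/5) = -1*(-56911/25) = 56911/25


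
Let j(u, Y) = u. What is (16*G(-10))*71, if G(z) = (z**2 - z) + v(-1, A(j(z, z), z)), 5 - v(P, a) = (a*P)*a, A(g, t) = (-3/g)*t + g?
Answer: 322624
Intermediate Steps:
A(g, t) = g - 3*t/g (A(g, t) = -3*t/g + g = g - 3*t/g)
v(P, a) = 5 - P*a**2 (v(P, a) = 5 - a*P*a = 5 - P*a*a = 5 - P*a**2)
G(z) = 5 + z**2 + (-3 + z)**2 - z (G(z) = (z**2 - z) + (5 - 1*(-1)*(z - 3*z/z)**2) = (z**2 - z) + (5 - 1*(-1)*(z - 3)**2) = (z**2 - z) + (5 - 1*(-1)*(-3 + z)**2) = (z**2 - z) + (5 + (-3 + z)**2) = 5 + z**2 + (-3 + z)**2 - z)
(16*G(-10))*71 = (16*(14 - 7*(-10) + 2*(-10)**2))*71 = (16*(14 + 70 + 2*100))*71 = (16*(14 + 70 + 200))*71 = (16*284)*71 = 4544*71 = 322624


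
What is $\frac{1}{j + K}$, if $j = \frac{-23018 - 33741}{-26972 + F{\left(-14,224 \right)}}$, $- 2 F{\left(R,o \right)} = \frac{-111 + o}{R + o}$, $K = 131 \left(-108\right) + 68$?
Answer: $- \frac{11328353}{159479371460} \approx -7.1033 \cdot 10^{-5}$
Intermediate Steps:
$K = -14080$ ($K = -14148 + 68 = -14080$)
$F{\left(R,o \right)} = - \frac{-111 + o}{2 \left(R + o\right)}$ ($F{\left(R,o \right)} = - \frac{\left(-111 + o\right) \frac{1}{R + o}}{2} = - \frac{\frac{1}{R + o} \left(-111 + o\right)}{2} = - \frac{-111 + o}{2 \left(R + o\right)}$)
$j = \frac{23838780}{11328353}$ ($j = \frac{-23018 - 33741}{-26972 + \frac{111 - 224}{2 \left(-14 + 224\right)}} = - \frac{56759}{-26972 + \frac{111 - 224}{2 \cdot 210}} = - \frac{56759}{-26972 + \frac{1}{2} \cdot \frac{1}{210} \left(-113\right)} = - \frac{56759}{-26972 - \frac{113}{420}} = - \frac{56759}{- \frac{11328353}{420}} = \left(-56759\right) \left(- \frac{420}{11328353}\right) = \frac{23838780}{11328353} \approx 2.1043$)
$\frac{1}{j + K} = \frac{1}{\frac{23838780}{11328353} - 14080} = \frac{1}{- \frac{159479371460}{11328353}} = - \frac{11328353}{159479371460}$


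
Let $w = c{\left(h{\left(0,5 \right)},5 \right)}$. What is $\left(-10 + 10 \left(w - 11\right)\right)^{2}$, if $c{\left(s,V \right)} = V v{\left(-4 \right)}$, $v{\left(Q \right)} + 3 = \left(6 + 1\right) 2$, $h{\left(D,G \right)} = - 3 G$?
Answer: $184900$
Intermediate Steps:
$v{\left(Q \right)} = 11$ ($v{\left(Q \right)} = -3 + \left(6 + 1\right) 2 = -3 + 7 \cdot 2 = -3 + 14 = 11$)
$c{\left(s,V \right)} = 11 V$ ($c{\left(s,V \right)} = V 11 = 11 V$)
$w = 55$ ($w = 11 \cdot 5 = 55$)
$\left(-10 + 10 \left(w - 11\right)\right)^{2} = \left(-10 + 10 \left(55 - 11\right)\right)^{2} = \left(-10 + 10 \cdot 44\right)^{2} = \left(-10 + 440\right)^{2} = 430^{2} = 184900$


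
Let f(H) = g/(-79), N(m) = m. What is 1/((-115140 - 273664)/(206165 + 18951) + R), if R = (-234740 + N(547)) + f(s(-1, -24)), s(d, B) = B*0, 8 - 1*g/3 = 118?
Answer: -4446041/1041220786722 ≈ -4.2700e-6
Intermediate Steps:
g = -330 (g = 24 - 3*118 = 24 - 354 = -330)
s(d, B) = 0
f(H) = 330/79 (f(H) = -330/(-79) = -330*(-1/79) = 330/79)
R = -18500917/79 (R = (-234740 + 547) + 330/79 = -234193 + 330/79 = -18500917/79 ≈ -2.3419e+5)
1/((-115140 - 273664)/(206165 + 18951) + R) = 1/((-115140 - 273664)/(206165 + 18951) - 18500917/79) = 1/(-388804/225116 - 18500917/79) = 1/(-388804*1/225116 - 18500917/79) = 1/(-97201/56279 - 18500917/79) = 1/(-1041220786722/4446041) = -4446041/1041220786722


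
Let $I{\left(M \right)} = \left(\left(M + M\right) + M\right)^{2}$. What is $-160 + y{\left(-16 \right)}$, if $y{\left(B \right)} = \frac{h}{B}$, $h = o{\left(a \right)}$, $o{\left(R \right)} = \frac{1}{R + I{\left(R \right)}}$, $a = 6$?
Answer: $- \frac{844801}{5280} \approx -160.0$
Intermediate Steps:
$I{\left(M \right)} = 9 M^{2}$ ($I{\left(M \right)} = \left(2 M + M\right)^{2} = \left(3 M\right)^{2} = 9 M^{2}$)
$o{\left(R \right)} = \frac{1}{R + 9 R^{2}}$
$h = \frac{1}{330}$ ($h = \frac{1}{6 \left(1 + 9 \cdot 6\right)} = \frac{1}{6 \left(1 + 54\right)} = \frac{1}{6 \cdot 55} = \frac{1}{6} \cdot \frac{1}{55} = \frac{1}{330} \approx 0.0030303$)
$y{\left(B \right)} = \frac{1}{330 B}$
$-160 + y{\left(-16 \right)} = -160 + \frac{1}{330 \left(-16\right)} = -160 + \frac{1}{330} \left(- \frac{1}{16}\right) = -160 - \frac{1}{5280} = - \frac{844801}{5280}$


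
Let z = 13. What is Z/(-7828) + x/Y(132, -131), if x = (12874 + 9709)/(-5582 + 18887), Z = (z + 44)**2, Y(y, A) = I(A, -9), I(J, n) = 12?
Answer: -1124854/4111245 ≈ -0.27360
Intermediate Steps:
Y(y, A) = 12
Z = 3249 (Z = (13 + 44)**2 = 57**2 = 3249)
x = 22583/13305 ≈ 1.6973
Z/(-7828) + x/Y(132, -131) = 3249/(-7828) + (22583/13305)/12 = 3249*(-1/7828) + (22583/13305)*(1/12) = -171/412 + 22583/159660 = -1124854/4111245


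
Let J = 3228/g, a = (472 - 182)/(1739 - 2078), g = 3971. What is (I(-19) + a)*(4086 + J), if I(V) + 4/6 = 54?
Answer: 96236392620/448723 ≈ 2.1447e+5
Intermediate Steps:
a = -290/339 (a = 290/(-339) = 290*(-1/339) = -290/339 ≈ -0.85546)
J = 3228/3971 ≈ 0.81289
I(V) = 160/3 (I(V) = -⅔ + 54 = 160/3)
(I(-19) + a)*(4086 + J) = (160/3 - 290/339)*(4086 + 3228/3971) = (5930/113)*(16228734/3971) = 96236392620/448723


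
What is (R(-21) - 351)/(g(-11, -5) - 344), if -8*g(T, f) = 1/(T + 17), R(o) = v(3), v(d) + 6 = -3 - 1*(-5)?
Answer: 17040/16513 ≈ 1.0319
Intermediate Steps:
v(d) = -4 (v(d) = -6 + (-3 - 1*(-5)) = -6 + (-3 + 5) = -6 + 2 = -4)
R(o) = -4
g(T, f) = -1/(8*(17 + T)) (g(T, f) = -1/(8*(T + 17)) = -1/(8*(17 + T)))
(R(-21) - 351)/(g(-11, -5) - 344) = (-4 - 351)/(-1/(136 + 8*(-11)) - 344) = -355/(-1/(136 - 88) - 344) = -355/(-1/48 - 344) = -355/(-16513/48) = -355*(-48/16513) = 17040/16513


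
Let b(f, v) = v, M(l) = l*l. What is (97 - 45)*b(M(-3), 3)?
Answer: 156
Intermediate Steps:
M(l) = l**2
(97 - 45)*b(M(-3), 3) = (97 - 45)*3 = 52*3 = 156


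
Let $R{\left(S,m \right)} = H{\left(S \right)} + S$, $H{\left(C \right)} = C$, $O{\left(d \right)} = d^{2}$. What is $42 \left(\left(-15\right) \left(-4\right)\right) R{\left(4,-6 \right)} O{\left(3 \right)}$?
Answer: $181440$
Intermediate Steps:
$R{\left(S,m \right)} = 2 S$ ($R{\left(S,m \right)} = S + S = 2 S$)
$42 \left(\left(-15\right) \left(-4\right)\right) R{\left(4,-6 \right)} O{\left(3 \right)} = 42 \left(\left(-15\right) \left(-4\right)\right) 2 \cdot 4 \cdot 3^{2} = 42 \cdot 60 \cdot 8 \cdot 9 = 2520 \cdot 72 = 181440$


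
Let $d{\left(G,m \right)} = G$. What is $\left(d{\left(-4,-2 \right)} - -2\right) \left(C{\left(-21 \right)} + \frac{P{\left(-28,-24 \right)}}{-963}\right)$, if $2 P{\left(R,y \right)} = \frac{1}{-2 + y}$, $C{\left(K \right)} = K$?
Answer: $\frac{1051595}{25038} \approx 42.0$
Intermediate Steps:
$P{\left(R,y \right)} = \frac{1}{2 \left(-2 + y\right)}$
$\left(d{\left(-4,-2 \right)} - -2\right) \left(C{\left(-21 \right)} + \frac{P{\left(-28,-24 \right)}}{-963}\right) = \left(-4 - -2\right) \left(-21 + \frac{\frac{1}{2} \frac{1}{-2 - 24}}{-963}\right) = \left(-4 + 2\right) \left(-21 + \frac{1}{2 \left(-26\right)} \left(- \frac{1}{963}\right)\right) = - 2 \left(-21 + \frac{1}{2} \left(- \frac{1}{26}\right) \left(- \frac{1}{963}\right)\right) = - 2 \left(-21 - - \frac{1}{50076}\right) = - 2 \left(-21 + \frac{1}{50076}\right) = \left(-2\right) \left(- \frac{1051595}{50076}\right) = \frac{1051595}{25038}$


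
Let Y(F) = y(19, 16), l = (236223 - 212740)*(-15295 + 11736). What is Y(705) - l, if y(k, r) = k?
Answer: 83576016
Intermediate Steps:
l = -83575997 (l = 23483*(-3559) = -83575997)
Y(F) = 19
Y(705) - l = 19 - 1*(-83575997) = 19 + 83575997 = 83576016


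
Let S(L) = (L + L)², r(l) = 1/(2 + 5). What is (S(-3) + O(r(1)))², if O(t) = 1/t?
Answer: 1849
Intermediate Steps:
r(l) = ⅐ (r(l) = 1/7 = ⅐)
S(L) = 4*L² (S(L) = (2*L)² = 4*L²)
(S(-3) + O(r(1)))² = (4*(-3)² + 1/(⅐))² = (4*9 + 7)² = (36 + 7)² = 43² = 1849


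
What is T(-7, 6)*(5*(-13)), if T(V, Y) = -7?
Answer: 455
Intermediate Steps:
T(-7, 6)*(5*(-13)) = -35*(-13) = -7*(-65) = 455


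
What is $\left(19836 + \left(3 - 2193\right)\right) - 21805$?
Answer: $-4159$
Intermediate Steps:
$\left(19836 + \left(3 - 2193\right)\right) - 21805 = \left(19836 - 2190\right) - 21805 = 17646 - 21805 = -4159$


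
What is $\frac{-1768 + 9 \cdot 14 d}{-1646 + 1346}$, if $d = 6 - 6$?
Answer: $\frac{442}{75} \approx 5.8933$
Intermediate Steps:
$d = 0$
$\frac{-1768 + 9 \cdot 14 d}{-1646 + 1346} = \frac{-1768 + 9 \cdot 14 \cdot 0}{-1646 + 1346} = \frac{-1768 + 126 \cdot 0}{-300} = \left(-1768 + 0\right) \left(- \frac{1}{300}\right) = \left(-1768\right) \left(- \frac{1}{300}\right) = \frac{442}{75}$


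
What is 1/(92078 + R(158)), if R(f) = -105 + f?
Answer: 1/92131 ≈ 1.0854e-5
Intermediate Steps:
1/(92078 + R(158)) = 1/(92078 + (-105 + 158)) = 1/(92078 + 53) = 1/92131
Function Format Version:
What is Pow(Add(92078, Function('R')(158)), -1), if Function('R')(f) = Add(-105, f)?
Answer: Rational(1, 92131) ≈ 1.0854e-5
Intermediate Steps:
Pow(Add(92078, Function('R')(158)), -1) = Pow(Add(92078, Add(-105, 158)), -1) = Pow(Add(92078, 53), -1) = Pow(92131, -1) = Rational(1, 92131)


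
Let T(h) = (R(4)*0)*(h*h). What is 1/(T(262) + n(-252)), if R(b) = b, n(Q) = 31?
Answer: 1/31 ≈ 0.032258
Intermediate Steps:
T(h) = 0 (T(h) = (4*0)*(h*h) = 0*h² = 0)
1/(T(262) + n(-252)) = 1/(0 + 31) = 1/31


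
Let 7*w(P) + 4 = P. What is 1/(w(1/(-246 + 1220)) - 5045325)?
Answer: -6818/34399029745 ≈ -1.9820e-7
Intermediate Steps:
w(P) = -4/7 + P/7
1/(w(1/(-246 + 1220)) - 5045325) = 1/((-4/7 + 1/(7*(-246 + 1220))) - 5045325) = 1/((-4/7 + (⅐)/974) - 5045325) = 1/((-4/7 + (⅐)*(1/974)) - 5045325) = 1/((-4/7 + 1/6818) - 5045325) = 1/(-3895/6818 - 5045325) = 1/(-34399029745/6818) = -6818/34399029745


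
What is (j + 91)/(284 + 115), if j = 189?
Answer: 40/57 ≈ 0.70175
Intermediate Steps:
(j + 91)/(284 + 115) = (189 + 91)/(284 + 115) = 280/399 = 280*(1/399) = 40/57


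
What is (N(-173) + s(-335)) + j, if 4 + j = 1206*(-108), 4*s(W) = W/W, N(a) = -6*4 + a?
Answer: -521795/4 ≈ -1.3045e+5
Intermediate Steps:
N(a) = -24 + a
s(W) = ¼ (s(W) = (W/W)/4 = (¼)*1 = ¼)
j = -130252 (j = -4 + 1206*(-108) = -4 - 130248 = -130252)
(N(-173) + s(-335)) + j = ((-24 - 173) + ¼) - 130252 = (-197 + ¼) - 130252 = -787/4 - 130252 = -521795/4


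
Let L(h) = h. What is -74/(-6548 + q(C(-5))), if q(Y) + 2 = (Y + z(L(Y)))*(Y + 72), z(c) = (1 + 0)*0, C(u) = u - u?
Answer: 37/3275 ≈ 0.011298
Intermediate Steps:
C(u) = 0
z(c) = 0 (z(c) = 1*0 = 0)
q(Y) = -2 + Y*(72 + Y) (q(Y) = -2 + (Y + 0)*(Y + 72) = -2 + Y*(72 + Y))
-74/(-6548 + q(C(-5))) = -74/(-6548 + (-2 + 0² + 72*0)) = -74/(-6548 + (-2 + 0 + 0)) = -74/(-6548 - 2) = -74/(-6550) = -74*(-1/6550) = 37/3275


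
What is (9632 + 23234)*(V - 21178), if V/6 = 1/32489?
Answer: -22613518215176/32489 ≈ -6.9604e+8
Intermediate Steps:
V = 6/32489 ≈ 0.00018468
(9632 + 23234)*(V - 21178) = (9632 + 23234)*(6/32489 - 21178) = 32866*(-688052036/32489) = -22613518215176/32489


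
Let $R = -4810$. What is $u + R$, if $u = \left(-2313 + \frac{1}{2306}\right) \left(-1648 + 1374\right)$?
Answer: $\frac{725181519}{1153} \approx 6.2895 \cdot 10^{5}$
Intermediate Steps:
$u = \frac{730727449}{1153}$ ($u = \left(-2313 + \frac{1}{2306}\right) \left(-274\right) = \left(- \frac{5333777}{2306}\right) \left(-274\right) = \frac{730727449}{1153} \approx 6.3376 \cdot 10^{5}$)
$u + R = \frac{730727449}{1153} - 4810 = \frac{725181519}{1153}$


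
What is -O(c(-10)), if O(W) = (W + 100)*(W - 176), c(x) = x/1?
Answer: 16740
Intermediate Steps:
c(x) = x (c(x) = x*1 = x)
O(W) = (-176 + W)*(100 + W) (O(W) = (100 + W)*(-176 + W) = (-176 + W)*(100 + W))
-O(c(-10)) = -(-17600 + (-10)**2 - 76*(-10)) = -(-17600 + 100 + 760) = -1*(-16740) = 16740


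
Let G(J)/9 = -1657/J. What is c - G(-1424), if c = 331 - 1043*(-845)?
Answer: 1255477471/1424 ≈ 8.8166e+5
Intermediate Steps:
G(J) = -14913/J (G(J) = 9*(-1657/J) = -14913/J)
c = 881666 (c = 331 + 881335 = 881666)
c - G(-1424) = 881666 - (-14913)/(-1424) = 881666 - (-14913)*(-1)/1424 = 881666 - 1*14913/1424 = 881666 - 14913/1424 = 1255477471/1424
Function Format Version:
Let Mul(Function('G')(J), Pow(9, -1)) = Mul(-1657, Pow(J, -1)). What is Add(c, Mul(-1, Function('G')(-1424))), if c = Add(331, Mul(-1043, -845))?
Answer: Rational(1255477471, 1424) ≈ 8.8166e+5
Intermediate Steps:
Function('G')(J) = Mul(-14913, Pow(J, -1)) (Function('G')(J) = Mul(9, Mul(-1657, Pow(J, -1))) = Mul(-14913, Pow(J, -1)))
c = 881666 (c = Add(331, 881335) = 881666)
Add(c, Mul(-1, Function('G')(-1424))) = Add(881666, Mul(-1, Mul(-14913, Pow(-1424, -1)))) = Add(881666, Mul(-1, Mul(-14913, Rational(-1, 1424)))) = Add(881666, Mul(-1, Rational(14913, 1424))) = Add(881666, Rational(-14913, 1424)) = Rational(1255477471, 1424)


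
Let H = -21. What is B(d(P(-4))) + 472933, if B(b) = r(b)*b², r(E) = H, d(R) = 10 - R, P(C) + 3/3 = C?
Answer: 468208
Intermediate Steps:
P(C) = -1 + C
r(E) = -21
B(b) = -21*b²
B(d(P(-4))) + 472933 = -21*(10 - (-1 - 4))² + 472933 = -21*(10 - 1*(-5))² + 472933 = -21*(10 + 5)² + 472933 = -21*15² + 472933 = -21*225 + 472933 = -4725 + 472933 = 468208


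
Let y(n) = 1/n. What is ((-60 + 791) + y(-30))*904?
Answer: 9911908/15 ≈ 6.6079e+5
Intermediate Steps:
((-60 + 791) + y(-30))*904 = ((-60 + 791) + 1/(-30))*904 = (731 - 1/30)*904 = (21929/30)*904 = 9911908/15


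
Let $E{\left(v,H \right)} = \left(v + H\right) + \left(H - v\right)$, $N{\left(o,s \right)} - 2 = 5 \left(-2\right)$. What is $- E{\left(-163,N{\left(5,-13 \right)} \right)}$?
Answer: $16$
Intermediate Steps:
$N{\left(o,s \right)} = -8$ ($N{\left(o,s \right)} = 2 + 5 \left(-2\right) = 2 - 10 = -8$)
$E{\left(v,H \right)} = 2 H$ ($E{\left(v,H \right)} = \left(H + v\right) + \left(H - v\right) = 2 H$)
$- E{\left(-163,N{\left(5,-13 \right)} \right)} = - 2 \left(-8\right) = \left(-1\right) \left(-16\right) = 16$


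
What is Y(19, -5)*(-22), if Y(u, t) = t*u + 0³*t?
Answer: 2090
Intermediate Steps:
Y(u, t) = t*u (Y(u, t) = t*u + 0*t = t*u + 0 = t*u)
Y(19, -5)*(-22) = -5*19*(-22) = -95*(-22) = 2090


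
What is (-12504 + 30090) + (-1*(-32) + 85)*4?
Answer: 18054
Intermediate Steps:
(-12504 + 30090) + (-1*(-32) + 85)*4 = 17586 + (32 + 85)*4 = 17586 + 117*4 = 17586 + 468 = 18054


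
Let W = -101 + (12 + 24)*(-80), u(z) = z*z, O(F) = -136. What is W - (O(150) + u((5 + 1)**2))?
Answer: -4141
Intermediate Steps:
u(z) = z**2
W = -2981 (W = -101 + 36*(-80) = -101 - 2880 = -2981)
W - (O(150) + u((5 + 1)**2)) = -2981 - (-136 + ((5 + 1)**2)**2) = -2981 - (-136 + (6**2)**2) = -2981 - (-136 + 36**2) = -2981 - (-136 + 1296) = -2981 - 1*1160 = -2981 - 1160 = -4141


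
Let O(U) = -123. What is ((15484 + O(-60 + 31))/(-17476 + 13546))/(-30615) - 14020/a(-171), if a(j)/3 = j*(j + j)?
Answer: -93563811833/1172729311650 ≈ -0.079783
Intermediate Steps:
a(j) = 6*j² (a(j) = 3*(j*(j + j)) = 3*(j*(2*j)) = 3*(2*j²) = 6*j²)
((15484 + O(-60 + 31))/(-17476 + 13546))/(-30615) - 14020/a(-171) = ((15484 - 123)/(-17476 + 13546))/(-30615) - 14020/(6*(-171)²) = (15361/(-3930))*(-1/30615) - 14020/(6*29241) = (15361*(-1/3930))*(-1/30615) - 14020/175446 = -15361/3930*(-1/30615) - 14020*1/175446 = 15361/120316950 - 7010/87723 = -93563811833/1172729311650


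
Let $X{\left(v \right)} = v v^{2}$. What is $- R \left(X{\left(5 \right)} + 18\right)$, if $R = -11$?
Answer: $1573$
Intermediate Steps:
$X{\left(v \right)} = v^{3}$
$- R \left(X{\left(5 \right)} + 18\right) = \left(-1\right) \left(-11\right) \left(5^{3} + 18\right) = 11 \left(125 + 18\right) = 11 \cdot 143 = 1573$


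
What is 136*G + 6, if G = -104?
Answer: -14138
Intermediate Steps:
136*G + 6 = 136*(-104) + 6 = -14144 + 6 = -14138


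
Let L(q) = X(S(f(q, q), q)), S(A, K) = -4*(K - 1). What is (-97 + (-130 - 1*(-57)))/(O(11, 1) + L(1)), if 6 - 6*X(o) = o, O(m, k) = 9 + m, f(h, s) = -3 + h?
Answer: -170/21 ≈ -8.0952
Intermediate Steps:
S(A, K) = 4 - 4*K (S(A, K) = -4*(-1 + K) = 4 - 4*K)
X(o) = 1 - o/6
L(q) = 1/3 + 2*q/3 (L(q) = 1 - (4 - 4*q)/6 = 1 + (-2/3 + 2*q/3) = 1/3 + 2*q/3)
(-97 + (-130 - 1*(-57)))/(O(11, 1) + L(1)) = (-97 + (-130 - 1*(-57)))/((9 + 11) + (1/3 + (2/3)*1)) = (-97 + (-130 + 57))/(20 + (1/3 + 2/3)) = (-97 - 73)/(20 + 1) = -170/21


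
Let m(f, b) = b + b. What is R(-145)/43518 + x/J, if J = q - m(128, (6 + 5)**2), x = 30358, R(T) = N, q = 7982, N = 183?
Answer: 1281527/326385 ≈ 3.9264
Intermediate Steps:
m(f, b) = 2*b
R(T) = 183
J = 7740 (J = 7982 - 2*(6 + 5)**2 = 7982 - 2*11**2 = 7982 - 2*121 = 7982 - 1*242 = 7982 - 242 = 7740)
R(-145)/43518 + x/J = 183/43518 + 30358/7740 = 183*(1/43518) + 30358*(1/7740) = 61/14506 + 353/90 = 1281527/326385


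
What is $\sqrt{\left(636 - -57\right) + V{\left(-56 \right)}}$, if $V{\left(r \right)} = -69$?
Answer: $4 \sqrt{39} \approx 24.98$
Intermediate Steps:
$\sqrt{\left(636 - -57\right) + V{\left(-56 \right)}} = \sqrt{\left(636 - -57\right) - 69} = \sqrt{\left(636 + 57\right) - 69} = \sqrt{693 - 69} = \sqrt{624} = 4 \sqrt{39}$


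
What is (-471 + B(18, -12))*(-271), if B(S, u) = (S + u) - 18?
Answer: 130893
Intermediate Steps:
B(S, u) = -18 + S + u
(-471 + B(18, -12))*(-271) = (-471 + (-18 + 18 - 12))*(-271) = (-471 - 12)*(-271) = -483*(-271) = 130893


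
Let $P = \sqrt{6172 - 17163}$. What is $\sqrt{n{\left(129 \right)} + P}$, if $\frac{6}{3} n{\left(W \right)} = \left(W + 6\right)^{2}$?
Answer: $\frac{\sqrt{36450 + 4 i \sqrt{10991}}}{2} \approx 95.461 + 0.54911 i$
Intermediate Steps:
$n{\left(W \right)} = \frac{\left(6 + W\right)^{2}}{2}$ ($n{\left(W \right)} = \frac{\left(W + 6\right)^{2}}{2} = \frac{\left(6 + W\right)^{2}}{2}$)
$P = i \sqrt{10991}$ ($P = \sqrt{-10991} = i \sqrt{10991} \approx 104.84 i$)
$\sqrt{n{\left(129 \right)} + P} = \sqrt{\frac{\left(6 + 129\right)^{2}}{2} + i \sqrt{10991}} = \sqrt{\frac{135^{2}}{2} + i \sqrt{10991}} = \sqrt{\frac{1}{2} \cdot 18225 + i \sqrt{10991}} = \sqrt{\frac{18225}{2} + i \sqrt{10991}}$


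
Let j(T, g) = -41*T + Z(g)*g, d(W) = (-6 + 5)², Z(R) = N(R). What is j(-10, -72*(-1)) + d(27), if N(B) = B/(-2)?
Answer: -2181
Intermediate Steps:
N(B) = -B/2 (N(B) = B*(-½) = -B/2)
Z(R) = -R/2
d(W) = 1 (d(W) = (-1)² = 1)
j(T, g) = -41*T - g²/2 (j(T, g) = -41*T + (-g/2)*g = -41*T - g²/2)
j(-10, -72*(-1)) + d(27) = (-41*(-10) - (-72*(-1))²/2) + 1 = (410 - ½*72²) + 1 = (410 - ½*5184) + 1 = (410 - 2592) + 1 = -2182 + 1 = -2181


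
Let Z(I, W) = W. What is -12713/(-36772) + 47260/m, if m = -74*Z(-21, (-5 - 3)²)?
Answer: -104852247/10884512 ≈ -9.6332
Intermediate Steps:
m = -4736 (m = -74*(-5 - 3)² = -74*(-8)² = -74*64 = -4736)
-12713/(-36772) + 47260/m = -12713/(-36772) + 47260/(-4736) = -12713*(-1/36772) + 47260*(-1/4736) = 12713/36772 - 11815/1184 = -104852247/10884512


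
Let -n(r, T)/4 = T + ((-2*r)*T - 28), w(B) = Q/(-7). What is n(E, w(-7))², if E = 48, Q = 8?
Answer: 5089536/49 ≈ 1.0387e+5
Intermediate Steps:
w(B) = -8/7 (w(B) = 8/(-7) = 8*(-⅐) = -8/7)
n(r, T) = 112 - 4*T + 8*T*r (n(r, T) = -4*(T + ((-2*r)*T - 28)) = -4*(T + (-2*T*r - 28)) = -4*(T + (-28 - 2*T*r)) = -4*(-28 + T - 2*T*r) = 112 - 4*T + 8*T*r)
n(E, w(-7))² = (112 - 4*(-8/7) + 8*(-8/7)*48)² = (112 + 32/7 - 3072/7)² = (-2256/7)² = 5089536/49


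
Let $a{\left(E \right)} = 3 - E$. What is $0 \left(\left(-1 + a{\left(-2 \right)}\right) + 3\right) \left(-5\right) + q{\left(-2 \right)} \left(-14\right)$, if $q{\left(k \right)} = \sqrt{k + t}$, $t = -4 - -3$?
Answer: $- 14 i \sqrt{3} \approx - 24.249 i$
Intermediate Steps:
$t = -1$ ($t = -4 + 3 = -1$)
$q{\left(k \right)} = \sqrt{-1 + k}$ ($q{\left(k \right)} = \sqrt{k - 1} = \sqrt{-1 + k}$)
$0 \left(\left(-1 + a{\left(-2 \right)}\right) + 3\right) \left(-5\right) + q{\left(-2 \right)} \left(-14\right) = 0 \left(\left(-1 + \left(3 - -2\right)\right) + 3\right) \left(-5\right) + \sqrt{-1 - 2} \left(-14\right) = 0 \left(\left(-1 + \left(3 + 2\right)\right) + 3\right) \left(-5\right) + \sqrt{-3} \left(-14\right) = 0 \left(\left(-1 + 5\right) + 3\right) \left(-5\right) + i \sqrt{3} \left(-14\right) = 0 \left(4 + 3\right) \left(-5\right) - 14 i \sqrt{3} = 0 \cdot 7 \left(-5\right) - 14 i \sqrt{3} = 0 \left(-5\right) - 14 i \sqrt{3} = 0 - 14 i \sqrt{3} = - 14 i \sqrt{3}$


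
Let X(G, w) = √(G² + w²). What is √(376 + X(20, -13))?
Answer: √(376 + √569) ≈ 19.996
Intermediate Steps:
√(376 + X(20, -13)) = √(376 + √(20² + (-13)²)) = √(376 + √(400 + 169)) = √(376 + √569)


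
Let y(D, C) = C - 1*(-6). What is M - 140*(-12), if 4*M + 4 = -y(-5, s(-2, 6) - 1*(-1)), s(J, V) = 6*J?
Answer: 6721/4 ≈ 1680.3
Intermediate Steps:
y(D, C) = 6 + C (y(D, C) = C + 6 = 6 + C)
M = ¼ (M = -1 + (-(6 + (6*(-2) - 1*(-1))))/4 = -1 + (-(6 + (-12 + 1)))/4 = -1 + (-(6 - 11))/4 = -1 + (-1*(-5))/4 = -1 + (¼)*5 = -1 + 5/4 = ¼ ≈ 0.25000)
M - 140*(-12) = ¼ - 140*(-12) = ¼ + 1680 = 6721/4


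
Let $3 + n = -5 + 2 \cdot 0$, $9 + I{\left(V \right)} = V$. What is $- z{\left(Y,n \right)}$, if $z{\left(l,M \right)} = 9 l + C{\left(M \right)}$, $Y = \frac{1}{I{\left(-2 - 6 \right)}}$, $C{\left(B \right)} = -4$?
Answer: $\frac{77}{17} \approx 4.5294$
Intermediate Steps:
$I{\left(V \right)} = -9 + V$
$n = -8$ ($n = -3 + \left(-5 + 2 \cdot 0\right) = -3 + \left(-5 + 0\right) = -3 - 5 = -8$)
$Y = - \frac{1}{17}$ ($Y = \frac{1}{-9 - 8} = \frac{1}{-17} = - \frac{1}{17} \approx -0.058824$)
$z{\left(l,M \right)} = -4 + 9 l$ ($z{\left(l,M \right)} = 9 l - 4 = -4 + 9 l$)
$- z{\left(Y,n \right)} = - (-4 + 9 \left(- \frac{1}{17}\right)) = - (-4 - \frac{9}{17}) = \left(-1\right) \left(- \frac{77}{17}\right) = \frac{77}{17}$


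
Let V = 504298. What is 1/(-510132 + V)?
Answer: -1/5834 ≈ -0.00017141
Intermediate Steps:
1/(-510132 + V) = 1/(-510132 + 504298) = 1/(-5834) = -1/5834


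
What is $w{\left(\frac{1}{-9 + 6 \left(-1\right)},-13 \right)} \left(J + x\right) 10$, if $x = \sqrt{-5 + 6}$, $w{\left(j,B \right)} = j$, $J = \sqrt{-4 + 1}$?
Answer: $- \frac{2}{3} - \frac{2 i \sqrt{3}}{3} \approx -0.66667 - 1.1547 i$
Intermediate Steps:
$J = i \sqrt{3}$ ($J = \sqrt{-3} = i \sqrt{3} \approx 1.732 i$)
$x = 1$ ($x = \sqrt{1} = 1$)
$w{\left(\frac{1}{-9 + 6 \left(-1\right)},-13 \right)} \left(J + x\right) 10 = \frac{\left(i \sqrt{3} + 1\right) 10}{-9 + 6 \left(-1\right)} = \frac{\left(1 + i \sqrt{3}\right) 10}{-9 - 6} = \frac{10 + 10 i \sqrt{3}}{-15} = - \frac{10 + 10 i \sqrt{3}}{15} = - \frac{2}{3} - \frac{2 i \sqrt{3}}{3}$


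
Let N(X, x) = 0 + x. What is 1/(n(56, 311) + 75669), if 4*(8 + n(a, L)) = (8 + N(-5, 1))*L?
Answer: 4/305443 ≈ 1.3096e-5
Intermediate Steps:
N(X, x) = x
n(a, L) = -8 + 9*L/4 (n(a, L) = -8 + ((8 + 1)*L)/4 = -8 + (9*L)/4 = -8 + 9*L/4)
1/(n(56, 311) + 75669) = 1/((-8 + (9/4)*311) + 75669) = 1/((-8 + 2799/4) + 75669) = 1/(2767/4 + 75669) = 1/(305443/4) = 4/305443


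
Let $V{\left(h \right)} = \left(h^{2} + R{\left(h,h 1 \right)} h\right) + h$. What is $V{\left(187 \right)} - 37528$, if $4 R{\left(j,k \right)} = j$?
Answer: $\frac{25481}{4} \approx 6370.3$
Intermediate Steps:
$R{\left(j,k \right)} = \frac{j}{4}$
$V{\left(h \right)} = h + \frac{5 h^{2}}{4}$ ($V{\left(h \right)} = \left(h^{2} + \frac{h}{4} h\right) + h = \left(h^{2} + \frac{h^{2}}{4}\right) + h = \frac{5 h^{2}}{4} + h = h + \frac{5 h^{2}}{4}$)
$V{\left(187 \right)} - 37528 = \frac{1}{4} \cdot 187 \left(4 + 5 \cdot 187\right) - 37528 = \frac{1}{4} \cdot 187 \left(4 + 935\right) - 37528 = \frac{1}{4} \cdot 187 \cdot 939 - 37528 = \frac{175593}{4} - 37528 = \frac{25481}{4}$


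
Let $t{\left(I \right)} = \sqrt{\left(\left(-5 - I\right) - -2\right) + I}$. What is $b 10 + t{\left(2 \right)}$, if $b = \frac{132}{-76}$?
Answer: $- \frac{330}{19} + i \sqrt{3} \approx -17.368 + 1.732 i$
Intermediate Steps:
$b = - \frac{33}{19}$ ($b = 132 \left(- \frac{1}{76}\right) = - \frac{33}{19} \approx -1.7368$)
$t{\left(I \right)} = i \sqrt{3}$ ($t{\left(I \right)} = \sqrt{\left(\left(-5 - I\right) + 2\right) + I} = \sqrt{\left(-3 - I\right) + I} = \sqrt{-3} = i \sqrt{3}$)
$b 10 + t{\left(2 \right)} = \left(- \frac{33}{19}\right) 10 + i \sqrt{3} = - \frac{330}{19} + i \sqrt{3}$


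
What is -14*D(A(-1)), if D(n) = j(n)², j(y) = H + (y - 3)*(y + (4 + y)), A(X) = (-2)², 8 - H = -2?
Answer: -6776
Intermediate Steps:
H = 10 (H = 8 - 1*(-2) = 8 + 2 = 10)
A(X) = 4
j(y) = 10 + (-3 + y)*(4 + 2*y) (j(y) = 10 + (y - 3)*(y + (4 + y)) = 10 + (-3 + y)*(4 + 2*y))
D(n) = (-2 - 2*n + 2*n²)²
-14*D(A(-1)) = -56*(-1 + 4² - 1*4)² = -56*(-1 + 16 - 4)² = -56*11² = -56*121 = -14*484 = -6776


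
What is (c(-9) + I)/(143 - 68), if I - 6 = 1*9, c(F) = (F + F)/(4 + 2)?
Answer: 4/25 ≈ 0.16000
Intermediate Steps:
c(F) = F/3 (c(F) = (2*F)/6 = (2*F)*(⅙) = F/3)
I = 15 (I = 6 + 1*9 = 6 + 9 = 15)
(c(-9) + I)/(143 - 68) = ((⅓)*(-9) + 15)/(143 - 68) = (-3 + 15)/75 = 12*(1/75) = 4/25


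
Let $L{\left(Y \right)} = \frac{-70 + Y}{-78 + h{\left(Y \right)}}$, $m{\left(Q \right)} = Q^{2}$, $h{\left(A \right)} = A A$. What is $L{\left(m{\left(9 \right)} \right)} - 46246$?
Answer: $- \frac{299812807}{6483} \approx -46246.0$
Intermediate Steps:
$h{\left(A \right)} = A^{2}$
$L{\left(Y \right)} = \frac{-70 + Y}{-78 + Y^{2}}$
$L{\left(m{\left(9 \right)} \right)} - 46246 = \frac{-70 + 9^{2}}{-78 + \left(9^{2}\right)^{2}} - 46246 = \frac{-70 + 81}{-78 + 81^{2}} - 46246 = \frac{1}{-78 + 6561} \cdot 11 - 46246 = \frac{1}{6483} \cdot 11 - 46246 = \frac{11}{6483} - 46246 = - \frac{299812807}{6483}$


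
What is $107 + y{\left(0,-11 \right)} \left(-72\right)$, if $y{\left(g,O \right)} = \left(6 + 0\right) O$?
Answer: $4859$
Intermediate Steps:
$y{\left(g,O \right)} = 6 O$
$107 + y{\left(0,-11 \right)} \left(-72\right) = 107 + 6 \left(-11\right) \left(-72\right) = 107 - -4752 = 107 + 4752 = 4859$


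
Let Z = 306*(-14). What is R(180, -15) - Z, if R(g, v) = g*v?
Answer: 1584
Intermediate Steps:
Z = -4284
R(180, -15) - Z = 180*(-15) - 1*(-4284) = -2700 + 4284 = 1584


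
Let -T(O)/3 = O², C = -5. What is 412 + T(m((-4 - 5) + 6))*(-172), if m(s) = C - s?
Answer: 2476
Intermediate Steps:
m(s) = -5 - s
T(O) = -3*O²
412 + T(m((-4 - 5) + 6))*(-172) = 412 - 3*(-5 - ((-4 - 5) + 6))²*(-172) = 412 - 3*(-5 - (-9 + 6))²*(-172) = 412 - 3*(-5 - 1*(-3))²*(-172) = 412 - 3*(-5 + 3)²*(-172) = 412 - 3*(-2)²*(-172) = 412 - 3*4*(-172) = 412 - 12*(-172) = 412 + 2064 = 2476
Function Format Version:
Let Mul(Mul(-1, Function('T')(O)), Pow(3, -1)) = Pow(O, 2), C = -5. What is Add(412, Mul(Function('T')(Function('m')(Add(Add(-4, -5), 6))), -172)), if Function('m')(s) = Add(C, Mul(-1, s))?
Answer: 2476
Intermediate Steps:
Function('m')(s) = Add(-5, Mul(-1, s))
Function('T')(O) = Mul(-3, Pow(O, 2))
Add(412, Mul(Function('T')(Function('m')(Add(Add(-4, -5), 6))), -172)) = Add(412, Mul(Mul(-3, Pow(Add(-5, Mul(-1, Add(Add(-4, -5), 6))), 2)), -172)) = Add(412, Mul(Mul(-3, Pow(Add(-5, Mul(-1, Add(-9, 6))), 2)), -172)) = Add(412, Mul(Mul(-3, Pow(Add(-5, Mul(-1, -3)), 2)), -172)) = Add(412, Mul(Mul(-3, Pow(Add(-5, 3), 2)), -172)) = Add(412, Mul(Mul(-3, Pow(-2, 2)), -172)) = Add(412, Mul(Mul(-3, 4), -172)) = Add(412, Mul(-12, -172)) = Add(412, 2064) = 2476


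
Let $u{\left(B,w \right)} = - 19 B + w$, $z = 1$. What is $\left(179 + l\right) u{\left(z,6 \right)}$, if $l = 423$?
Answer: $-7826$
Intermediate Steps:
$u{\left(B,w \right)} = w - 19 B$
$\left(179 + l\right) u{\left(z,6 \right)} = \left(179 + 423\right) \left(6 - 19\right) = 602 \left(6 - 19\right) = 602 \left(-13\right) = -7826$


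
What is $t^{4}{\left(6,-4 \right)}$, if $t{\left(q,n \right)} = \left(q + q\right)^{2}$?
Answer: $429981696$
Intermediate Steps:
$t{\left(q,n \right)} = 4 q^{2}$ ($t{\left(q,n \right)} = \left(2 q\right)^{2} = 4 q^{2}$)
$t^{4}{\left(6,-4 \right)} = \left(4 \cdot 6^{2}\right)^{4} = \left(4 \cdot 36\right)^{4} = 144^{4} = 429981696$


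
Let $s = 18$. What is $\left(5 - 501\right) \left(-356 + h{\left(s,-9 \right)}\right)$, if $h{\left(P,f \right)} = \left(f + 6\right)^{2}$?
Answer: $172112$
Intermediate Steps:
$h{\left(P,f \right)} = \left(6 + f\right)^{2}$
$\left(5 - 501\right) \left(-356 + h{\left(s,-9 \right)}\right) = \left(5 - 501\right) \left(-356 + \left(6 - 9\right)^{2}\right) = - 496 \left(-356 + \left(-3\right)^{2}\right) = - 496 \left(-356 + 9\right) = \left(-496\right) \left(-347\right) = 172112$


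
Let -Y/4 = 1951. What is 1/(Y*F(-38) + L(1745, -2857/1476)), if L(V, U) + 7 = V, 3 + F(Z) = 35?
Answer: -1/247990 ≈ -4.0324e-6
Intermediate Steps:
Y = -7804 (Y = -4*1951 = -7804)
F(Z) = 32 (F(Z) = -3 + 35 = 32)
L(V, U) = -7 + V
1/(Y*F(-38) + L(1745, -2857/1476)) = 1/(-7804*32 + (-7 + 1745)) = 1/(-249728 + 1738) = 1/(-247990) = -1/247990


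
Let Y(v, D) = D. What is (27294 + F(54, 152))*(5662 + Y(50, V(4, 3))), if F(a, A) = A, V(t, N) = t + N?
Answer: 155591374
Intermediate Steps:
V(t, N) = N + t
(27294 + F(54, 152))*(5662 + Y(50, V(4, 3))) = (27294 + 152)*(5662 + (3 + 4)) = 27446*(5662 + 7) = 27446*5669 = 155591374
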